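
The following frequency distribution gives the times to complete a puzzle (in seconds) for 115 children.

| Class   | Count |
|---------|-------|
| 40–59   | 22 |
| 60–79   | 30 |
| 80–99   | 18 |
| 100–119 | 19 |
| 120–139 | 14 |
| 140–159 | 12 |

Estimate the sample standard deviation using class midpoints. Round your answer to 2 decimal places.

Midpoints: 49.5, 69.5, 89.5, 109.5, 129.5, 149.5
n = 115, Σfm = 10472.5, mean = 91.0652
Σfm² = 1073798.75
Σf(m − x̄)² = Σfm² − (Σfm)²/n = 1073798.75 − 10472.5²/115 = 120118.2609
Sample variance = 120118.2609 / 114 = 1053.6690
Standard deviation = √1053.6690 = 32.4603

32.46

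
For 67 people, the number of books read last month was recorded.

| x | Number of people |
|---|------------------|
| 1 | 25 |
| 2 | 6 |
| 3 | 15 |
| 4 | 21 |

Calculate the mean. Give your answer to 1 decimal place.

2.5

Values: 1, 2, 3, 4
Σfx = 25×1 + 6×2 + 15×3 + 21×4 = 166
n = Σf = 67
Mean = 166 / 67 = 2.4776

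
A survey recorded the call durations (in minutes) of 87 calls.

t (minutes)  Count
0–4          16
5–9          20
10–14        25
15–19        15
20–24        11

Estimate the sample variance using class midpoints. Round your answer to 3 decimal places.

Midpoints: 2, 7, 12, 17, 22
n = 87, Σfm = 969, mean = 11.1379
Σfm² = 14303
Σf(m − x̄)² = Σfm² − (Σfm)²/n = 14303 − 969²/87 = 3510.3448
Sample variance = 3510.3448 / 86 = 40.8180

40.818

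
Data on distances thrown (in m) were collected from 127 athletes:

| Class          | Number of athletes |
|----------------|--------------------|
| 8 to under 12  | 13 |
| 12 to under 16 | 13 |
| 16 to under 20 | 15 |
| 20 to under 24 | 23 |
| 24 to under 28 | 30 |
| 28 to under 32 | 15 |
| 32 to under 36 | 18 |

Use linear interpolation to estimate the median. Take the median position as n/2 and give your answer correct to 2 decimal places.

Cumulative frequencies: 13, 26, 41, 64, 94, 109, 127
n = 127; position = n/2 = 63.5.
This falls in the class 20 to under 24: L = 20, F = 41, f = 23, h = 4.
Median ≈ 20 + ((63.5 − 41) / 23) × 4 = 23.9130

23.91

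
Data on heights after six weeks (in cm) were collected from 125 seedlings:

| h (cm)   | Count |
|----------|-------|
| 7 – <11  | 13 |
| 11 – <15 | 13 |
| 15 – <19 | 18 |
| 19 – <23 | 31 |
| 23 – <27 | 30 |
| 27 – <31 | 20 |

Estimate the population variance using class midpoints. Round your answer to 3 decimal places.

37.843

Midpoints: 9, 13, 17, 21, 25, 29
n = 125, Σfm = 2573, mean = 20.5840
Σfm² = 57693
Σf(m − x̄)² = Σfm² − (Σfm)²/n = 57693 − 2573²/125 = 4730.3680
Population variance = 4730.3680 / 125 = 37.8429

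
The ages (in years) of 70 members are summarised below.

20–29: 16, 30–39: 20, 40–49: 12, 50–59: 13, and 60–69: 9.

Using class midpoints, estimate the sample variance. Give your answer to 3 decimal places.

Midpoints: 24.5, 34.5, 44.5, 54.5, 64.5
n = 70, Σfm = 2905, mean = 41.5000
Σfm² = 133227.5
Σf(m − x̄)² = Σfm² − (Σfm)²/n = 133227.5 − 2905²/70 = 12670.0000
Sample variance = 12670.0000 / 69 = 183.6232

183.623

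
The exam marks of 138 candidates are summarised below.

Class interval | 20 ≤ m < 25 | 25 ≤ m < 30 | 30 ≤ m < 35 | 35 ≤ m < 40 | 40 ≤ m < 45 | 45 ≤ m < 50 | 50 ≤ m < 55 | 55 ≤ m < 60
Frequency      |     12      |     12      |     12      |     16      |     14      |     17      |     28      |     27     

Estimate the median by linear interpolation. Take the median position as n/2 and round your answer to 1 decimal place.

Cumulative frequencies: 12, 24, 36, 52, 66, 83, 111, 138
n = 138; position = n/2 = 69.
This falls in the class 45 ≤ m < 50: L = 45, F = 66, f = 17, h = 5.
Median ≈ 45 + ((69 − 66) / 17) × 5 = 45.8824

45.9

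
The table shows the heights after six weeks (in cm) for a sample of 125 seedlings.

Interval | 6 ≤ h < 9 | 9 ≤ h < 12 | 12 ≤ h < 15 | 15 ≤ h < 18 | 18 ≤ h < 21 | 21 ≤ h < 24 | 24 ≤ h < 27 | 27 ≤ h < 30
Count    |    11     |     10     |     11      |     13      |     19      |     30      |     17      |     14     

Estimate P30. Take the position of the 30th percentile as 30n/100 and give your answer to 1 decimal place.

16.3

Cumulative frequencies: 11, 21, 32, 45, 64, 94, 111, 125
n = 125; position = 30n/100 = 37.5.
This falls in the class 15 ≤ h < 18: L = 15, F = 32, f = 13, h = 3.
30th percentile ≈ 15 + ((37.5 − 32) / 13) × 3 = 16.2692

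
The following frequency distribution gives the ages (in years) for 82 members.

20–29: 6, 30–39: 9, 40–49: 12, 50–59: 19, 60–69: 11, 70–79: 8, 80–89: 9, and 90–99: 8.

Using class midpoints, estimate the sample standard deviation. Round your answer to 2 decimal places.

Midpoints: 24.5, 34.5, 44.5, 54.5, 64.5, 74.5, 84.5, 94.5
n = 82, Σfm = 4849, mean = 59.1341
Σfm² = 320380.5
Σf(m − x̄)² = Σfm² − (Σfm)²/n = 320380.5 − 4849²/82 = 33639.0244
Sample variance = 33639.0244 / 81 = 415.2966
Standard deviation = √415.2966 = 20.3788

20.38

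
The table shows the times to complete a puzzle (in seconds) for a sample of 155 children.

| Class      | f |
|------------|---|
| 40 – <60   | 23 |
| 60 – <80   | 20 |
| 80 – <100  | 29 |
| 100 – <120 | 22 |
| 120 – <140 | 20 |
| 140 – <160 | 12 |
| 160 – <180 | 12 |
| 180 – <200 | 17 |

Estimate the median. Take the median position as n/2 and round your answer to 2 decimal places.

Cumulative frequencies: 23, 43, 72, 94, 114, 126, 138, 155
n = 155; position = n/2 = 77.5.
This falls in the class 100 – <120: L = 100, F = 72, f = 22, h = 20.
Median ≈ 100 + ((77.5 − 72) / 22) × 20 = 105.0000

105.00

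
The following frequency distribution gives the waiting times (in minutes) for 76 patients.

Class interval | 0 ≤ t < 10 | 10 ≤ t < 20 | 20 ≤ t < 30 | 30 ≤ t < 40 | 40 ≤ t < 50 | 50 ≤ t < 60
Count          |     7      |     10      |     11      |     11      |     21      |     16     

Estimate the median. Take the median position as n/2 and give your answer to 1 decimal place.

Cumulative frequencies: 7, 17, 28, 39, 60, 76
n = 76; position = n/2 = 38.
This falls in the class 30 ≤ t < 40: L = 30, F = 28, f = 11, h = 10.
Median ≈ 30 + ((38 − 28) / 11) × 10 = 39.0909

39.1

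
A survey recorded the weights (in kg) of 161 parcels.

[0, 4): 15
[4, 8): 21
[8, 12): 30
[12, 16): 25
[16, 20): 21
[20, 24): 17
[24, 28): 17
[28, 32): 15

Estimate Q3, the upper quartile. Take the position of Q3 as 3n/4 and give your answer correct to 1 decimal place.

Cumulative frequencies: 15, 36, 66, 91, 112, 129, 146, 161
n = 161; position = 3n/4 = 120.75.
This falls in the class [20, 24): L = 20, F = 112, f = 17, h = 4.
Upper quartile ≈ 20 + ((120.75 − 112) / 17) × 4 = 22.0588

22.1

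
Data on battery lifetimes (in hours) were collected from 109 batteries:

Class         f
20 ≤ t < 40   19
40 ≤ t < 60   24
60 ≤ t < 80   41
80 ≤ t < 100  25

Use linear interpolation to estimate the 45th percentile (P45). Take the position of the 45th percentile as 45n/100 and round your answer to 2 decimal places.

62.95

Cumulative frequencies: 19, 43, 84, 109
n = 109; position = 45n/100 = 49.05.
This falls in the class 60 ≤ t < 80: L = 60, F = 43, f = 41, h = 20.
45th percentile ≈ 60 + ((49.05 − 43) / 41) × 20 = 62.9512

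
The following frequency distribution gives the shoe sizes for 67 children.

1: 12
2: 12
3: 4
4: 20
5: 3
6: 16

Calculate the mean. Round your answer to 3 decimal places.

3.567

Values: 1, 2, 3, 4, 5, 6
Σfx = 12×1 + 12×2 + 4×3 + 20×4 + 3×5 + 16×6 = 239
n = Σf = 67
Mean = 239 / 67 = 3.5672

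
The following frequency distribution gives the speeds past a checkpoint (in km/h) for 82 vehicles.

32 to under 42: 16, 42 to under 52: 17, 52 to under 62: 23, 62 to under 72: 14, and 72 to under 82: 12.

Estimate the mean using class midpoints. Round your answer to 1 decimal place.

Midpoints: 37, 47, 57, 67, 77
Σfm = 16×37 + 17×47 + 23×57 + 14×67 + 12×77 = 4564
n = Σf = 82
Mean = 4564 / 82 = 55.6585

55.7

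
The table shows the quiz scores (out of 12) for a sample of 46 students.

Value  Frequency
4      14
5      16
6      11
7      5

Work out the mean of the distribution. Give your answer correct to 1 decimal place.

5.2

Values: 4, 5, 6, 7
Σfx = 14×4 + 16×5 + 11×6 + 5×7 = 237
n = Σf = 46
Mean = 237 / 46 = 5.1522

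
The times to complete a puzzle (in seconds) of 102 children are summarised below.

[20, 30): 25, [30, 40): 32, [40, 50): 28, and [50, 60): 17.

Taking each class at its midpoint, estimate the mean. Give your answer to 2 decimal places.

38.63

Midpoints: 25, 35, 45, 55
Σfm = 25×25 + 32×35 + 28×45 + 17×55 = 3940
n = Σf = 102
Mean = 3940 / 102 = 38.6275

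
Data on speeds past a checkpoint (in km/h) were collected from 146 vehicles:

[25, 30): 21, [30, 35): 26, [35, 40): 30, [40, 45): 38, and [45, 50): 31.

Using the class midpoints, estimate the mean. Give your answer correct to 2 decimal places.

38.60

Midpoints: 27.5, 32.5, 37.5, 42.5, 47.5
Σfm = 21×27.5 + 26×32.5 + 30×37.5 + 38×42.5 + 31×47.5 = 5635
n = Σf = 146
Mean = 5635 / 146 = 38.5959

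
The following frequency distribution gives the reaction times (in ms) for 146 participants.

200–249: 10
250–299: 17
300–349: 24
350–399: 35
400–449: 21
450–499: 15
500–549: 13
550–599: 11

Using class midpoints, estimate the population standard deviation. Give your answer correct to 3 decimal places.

Midpoints: 224.5, 274.5, 324.5, 374.5, 424.5, 474.5, 524.5, 574.5
n = 146, Σfm = 56977, mean = 390.2534
Σfm² = 23589236.5
Σf(m − x̄)² = Σfm² − (Σfm)²/n = 23589236.5 − 56977²/146 = 1353767.1233
Population variance = 1353767.1233 / 146 = 9272.3776
Standard deviation = √9272.3776 = 96.2932

96.293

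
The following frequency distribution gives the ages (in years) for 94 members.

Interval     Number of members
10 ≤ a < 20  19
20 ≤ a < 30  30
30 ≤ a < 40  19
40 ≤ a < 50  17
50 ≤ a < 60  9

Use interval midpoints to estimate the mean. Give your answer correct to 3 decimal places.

Midpoints: 15, 25, 35, 45, 55
Σfm = 19×15 + 30×25 + 19×35 + 17×45 + 9×55 = 2960
n = Σf = 94
Mean = 2960 / 94 = 31.4894

31.489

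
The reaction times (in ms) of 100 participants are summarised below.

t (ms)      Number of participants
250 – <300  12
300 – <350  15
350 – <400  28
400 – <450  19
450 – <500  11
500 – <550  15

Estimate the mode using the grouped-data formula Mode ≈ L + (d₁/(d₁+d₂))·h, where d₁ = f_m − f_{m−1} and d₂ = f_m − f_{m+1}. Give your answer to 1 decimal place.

379.5

Modal class: 350 – <400 (highest frequency 28).
d₁ = 28 − 15 = 13, d₂ = 28 − 19 = 9
Mode ≈ 350 + (13/(13+9)) × 50 = 350 + 29.5455 = 379.5455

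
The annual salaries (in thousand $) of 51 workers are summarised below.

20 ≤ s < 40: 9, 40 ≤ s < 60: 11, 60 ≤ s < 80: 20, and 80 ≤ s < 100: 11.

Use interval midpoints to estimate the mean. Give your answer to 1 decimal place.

62.9

Midpoints: 30, 50, 70, 90
Σfm = 9×30 + 11×50 + 20×70 + 11×90 = 3210
n = Σf = 51
Mean = 3210 / 51 = 62.9412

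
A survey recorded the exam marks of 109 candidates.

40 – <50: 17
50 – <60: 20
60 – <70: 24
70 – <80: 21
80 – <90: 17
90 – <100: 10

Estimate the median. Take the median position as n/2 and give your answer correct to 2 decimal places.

67.29

Cumulative frequencies: 17, 37, 61, 82, 99, 109
n = 109; position = n/2 = 54.5.
This falls in the class 60 – <70: L = 60, F = 37, f = 24, h = 10.
Median ≈ 60 + ((54.5 − 37) / 24) × 10 = 67.2917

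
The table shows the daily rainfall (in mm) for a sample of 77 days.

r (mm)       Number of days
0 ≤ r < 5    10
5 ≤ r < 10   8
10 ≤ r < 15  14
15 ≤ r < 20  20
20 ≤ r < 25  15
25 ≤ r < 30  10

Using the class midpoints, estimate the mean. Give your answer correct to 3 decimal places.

Midpoints: 2.5, 7.5, 12.5, 17.5, 22.5, 27.5
Σfm = 10×2.5 + 8×7.5 + 14×12.5 + 20×17.5 + 15×22.5 + 10×27.5 = 1222.5
n = Σf = 77
Mean = 1222.5 / 77 = 15.8766

15.877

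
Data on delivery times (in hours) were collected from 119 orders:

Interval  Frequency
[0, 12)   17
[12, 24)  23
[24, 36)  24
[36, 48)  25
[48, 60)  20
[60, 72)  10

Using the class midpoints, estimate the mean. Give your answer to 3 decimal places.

Midpoints: 6, 18, 30, 42, 54, 66
Σfm = 17×6 + 23×18 + 24×30 + 25×42 + 20×54 + 10×66 = 4026
n = Σf = 119
Mean = 4026 / 119 = 33.8319

33.832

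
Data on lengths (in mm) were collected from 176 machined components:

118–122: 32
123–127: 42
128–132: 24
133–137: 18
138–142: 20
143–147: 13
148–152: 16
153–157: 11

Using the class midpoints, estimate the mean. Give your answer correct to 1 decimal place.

133.1

Midpoints: 120, 125, 130, 135, 140, 145, 150, 155
Σfm = 32×120 + 42×125 + 24×130 + 18×135 + 20×140 + 13×145 + 16×150 + 11×155 = 23430
n = Σf = 176
Mean = 23430 / 176 = 133.1250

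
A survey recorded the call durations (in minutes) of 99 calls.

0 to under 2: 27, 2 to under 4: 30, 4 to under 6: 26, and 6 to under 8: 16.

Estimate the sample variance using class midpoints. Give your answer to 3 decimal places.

4.379

Midpoints: 1, 3, 5, 7
n = 99, Σfm = 359, mean = 3.6263
Σfm² = 1731
Σf(m − x̄)² = Σfm² − (Σfm)²/n = 1731 − 359²/99 = 429.1717
Sample variance = 429.1717 / 98 = 4.3793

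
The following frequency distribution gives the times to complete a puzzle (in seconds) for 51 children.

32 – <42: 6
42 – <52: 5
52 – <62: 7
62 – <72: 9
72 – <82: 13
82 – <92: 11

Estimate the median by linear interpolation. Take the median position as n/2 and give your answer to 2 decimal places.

70.33

Cumulative frequencies: 6, 11, 18, 27, 40, 51
n = 51; position = n/2 = 25.5.
This falls in the class 62 – <72: L = 62, F = 18, f = 9, h = 10.
Median ≈ 62 + ((25.5 − 18) / 9) × 10 = 70.3333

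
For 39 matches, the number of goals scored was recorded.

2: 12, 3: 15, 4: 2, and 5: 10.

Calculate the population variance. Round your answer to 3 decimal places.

Values: 2, 3, 4, 5
n = 39, Σfx = 127, mean = 3.2564
Σfx² = 465
Σf(x − x̄)² = Σfx² − (Σfx)²/n = 465 − 127²/39 = 51.4359
Population variance = 51.4359 / 39 = 1.3189

1.319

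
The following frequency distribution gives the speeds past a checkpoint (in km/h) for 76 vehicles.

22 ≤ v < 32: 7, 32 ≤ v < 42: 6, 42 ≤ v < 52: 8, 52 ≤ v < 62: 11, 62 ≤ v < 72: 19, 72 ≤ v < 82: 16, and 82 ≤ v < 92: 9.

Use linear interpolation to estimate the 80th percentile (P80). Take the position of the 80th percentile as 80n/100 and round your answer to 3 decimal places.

Cumulative frequencies: 7, 13, 21, 32, 51, 67, 76
n = 76; position = 80n/100 = 60.8.
This falls in the class 72 ≤ v < 82: L = 72, F = 51, f = 16, h = 10.
80th percentile ≈ 72 + ((60.8 − 51) / 16) × 10 = 78.1250

78.125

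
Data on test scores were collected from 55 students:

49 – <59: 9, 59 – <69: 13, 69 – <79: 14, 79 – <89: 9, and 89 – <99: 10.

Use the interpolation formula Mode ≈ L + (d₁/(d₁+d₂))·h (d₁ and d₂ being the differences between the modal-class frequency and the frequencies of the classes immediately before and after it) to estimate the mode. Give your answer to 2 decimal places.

Modal class: 69 – <79 (highest frequency 14).
d₁ = 14 − 13 = 1, d₂ = 14 − 9 = 5
Mode ≈ 69 + (1/(1+5)) × 10 = 69 + 1.6667 = 70.6667

70.67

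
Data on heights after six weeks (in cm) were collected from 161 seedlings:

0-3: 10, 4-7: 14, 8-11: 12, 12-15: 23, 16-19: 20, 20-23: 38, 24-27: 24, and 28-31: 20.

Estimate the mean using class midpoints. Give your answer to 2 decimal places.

Midpoints: 1.5, 5.5, 9.5, 13.5, 17.5, 21.5, 25.5, 29.5
Σfm = 10×1.5 + 14×5.5 + 12×9.5 + 23×13.5 + 20×17.5 + 38×21.5 + 24×25.5 + 20×29.5 = 2885.5
n = Σf = 161
Mean = 2885.5 / 161 = 17.9224

17.92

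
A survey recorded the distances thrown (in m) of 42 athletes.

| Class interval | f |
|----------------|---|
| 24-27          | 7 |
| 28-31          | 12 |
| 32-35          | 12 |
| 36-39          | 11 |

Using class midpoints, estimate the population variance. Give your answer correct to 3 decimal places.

17.388

Midpoints: 25.5, 29.5, 33.5, 37.5
n = 42, Σfm = 1347, mean = 32.0714
Σfm² = 43930.5
Σf(m − x̄)² = Σfm² − (Σfm)²/n = 43930.5 − 1347²/42 = 730.2857
Population variance = 730.2857 / 42 = 17.3878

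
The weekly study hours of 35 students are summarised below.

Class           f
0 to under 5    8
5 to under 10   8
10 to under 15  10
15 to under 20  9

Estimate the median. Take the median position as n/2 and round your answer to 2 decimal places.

10.75

Cumulative frequencies: 8, 16, 26, 35
n = 35; position = n/2 = 17.5.
This falls in the class 10 to under 15: L = 10, F = 16, f = 10, h = 5.
Median ≈ 10 + ((17.5 − 16) / 10) × 5 = 10.7500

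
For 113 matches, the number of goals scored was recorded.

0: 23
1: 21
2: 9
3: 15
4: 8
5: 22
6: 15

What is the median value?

3

Cumulative frequencies: 23, 44, 53, 68, 76, 98, 113
n = 113, so the median is the value in position (n+1)/2 = 57.
Position 57 falls at value 3.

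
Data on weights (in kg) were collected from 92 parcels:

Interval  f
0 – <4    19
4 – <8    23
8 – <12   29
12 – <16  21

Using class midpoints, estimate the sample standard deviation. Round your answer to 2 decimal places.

4.25

Midpoints: 2, 6, 10, 14
n = 92, Σfm = 760, mean = 8.2609
Σfm² = 7920
Σf(m − x̄)² = Σfm² − (Σfm)²/n = 7920 − 760²/92 = 1641.7391
Sample variance = 1641.7391 / 91 = 18.0411
Standard deviation = √18.0411 = 4.2475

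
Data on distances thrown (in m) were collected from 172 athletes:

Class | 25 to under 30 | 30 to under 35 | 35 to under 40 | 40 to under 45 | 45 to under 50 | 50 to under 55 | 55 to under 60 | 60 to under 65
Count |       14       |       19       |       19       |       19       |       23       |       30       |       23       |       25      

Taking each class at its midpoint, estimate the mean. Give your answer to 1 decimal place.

46.9

Midpoints: 27.5, 32.5, 37.5, 42.5, 47.5, 52.5, 57.5, 62.5
Σfm = 14×27.5 + 19×32.5 + 19×37.5 + 19×42.5 + 23×47.5 + 30×52.5 + 23×57.5 + 25×62.5 = 8075
n = Σf = 172
Mean = 8075 / 172 = 46.9477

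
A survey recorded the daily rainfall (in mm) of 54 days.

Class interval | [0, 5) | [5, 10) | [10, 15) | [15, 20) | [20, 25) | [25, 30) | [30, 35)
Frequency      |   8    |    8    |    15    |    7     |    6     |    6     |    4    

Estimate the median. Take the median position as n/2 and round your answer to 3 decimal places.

Cumulative frequencies: 8, 16, 31, 38, 44, 50, 54
n = 54; position = n/2 = 27.
This falls in the class [10, 15): L = 10, F = 16, f = 15, h = 5.
Median ≈ 10 + ((27 − 16) / 15) × 5 = 13.6667

13.667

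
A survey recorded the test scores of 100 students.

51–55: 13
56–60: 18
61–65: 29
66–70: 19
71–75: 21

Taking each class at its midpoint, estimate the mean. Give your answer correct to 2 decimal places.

63.85

Midpoints: 53, 58, 63, 68, 73
Σfm = 13×53 + 18×58 + 29×63 + 19×68 + 21×73 = 6385
n = Σf = 100
Mean = 6385 / 100 = 63.8500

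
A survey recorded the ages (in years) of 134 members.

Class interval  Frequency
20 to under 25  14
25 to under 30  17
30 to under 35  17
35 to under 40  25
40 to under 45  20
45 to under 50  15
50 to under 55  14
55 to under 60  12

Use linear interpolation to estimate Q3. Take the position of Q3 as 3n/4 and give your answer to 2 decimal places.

47.50

Cumulative frequencies: 14, 31, 48, 73, 93, 108, 122, 134
n = 134; position = 3n/4 = 100.5.
This falls in the class 45 to under 50: L = 45, F = 93, f = 15, h = 5.
Upper quartile ≈ 45 + ((100.5 − 93) / 15) × 5 = 47.5000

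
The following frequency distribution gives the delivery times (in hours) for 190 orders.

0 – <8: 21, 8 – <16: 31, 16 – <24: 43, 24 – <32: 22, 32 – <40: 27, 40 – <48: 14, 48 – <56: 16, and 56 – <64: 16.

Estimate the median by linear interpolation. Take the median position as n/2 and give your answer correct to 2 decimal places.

24.00

Cumulative frequencies: 21, 52, 95, 117, 144, 158, 174, 190
n = 190; position = n/2 = 95.
This falls in the class 16 – <24: L = 16, F = 52, f = 43, h = 8.
Median ≈ 16 + ((95 − 52) / 43) × 8 = 24.0000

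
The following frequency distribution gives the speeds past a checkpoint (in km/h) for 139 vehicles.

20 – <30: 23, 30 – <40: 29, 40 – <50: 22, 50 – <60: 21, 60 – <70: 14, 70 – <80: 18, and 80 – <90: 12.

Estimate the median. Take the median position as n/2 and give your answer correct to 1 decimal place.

48.0

Cumulative frequencies: 23, 52, 74, 95, 109, 127, 139
n = 139; position = n/2 = 69.5.
This falls in the class 40 – <50: L = 40, F = 52, f = 22, h = 10.
Median ≈ 40 + ((69.5 − 52) / 22) × 10 = 47.9545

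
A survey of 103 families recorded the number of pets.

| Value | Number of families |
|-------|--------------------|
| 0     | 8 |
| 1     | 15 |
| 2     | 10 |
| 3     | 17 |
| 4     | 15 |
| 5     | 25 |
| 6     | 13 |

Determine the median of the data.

Cumulative frequencies: 8, 23, 33, 50, 65, 90, 103
n = 103, so the median is the value in position (n+1)/2 = 52.
Position 52 falls at value 4.

4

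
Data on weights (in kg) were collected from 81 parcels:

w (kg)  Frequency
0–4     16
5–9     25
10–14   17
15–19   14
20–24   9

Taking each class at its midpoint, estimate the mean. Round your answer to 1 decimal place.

10.5

Midpoints: 2, 7, 12, 17, 22
Σfm = 16×2 + 25×7 + 17×12 + 14×17 + 9×22 = 847
n = Σf = 81
Mean = 847 / 81 = 10.4568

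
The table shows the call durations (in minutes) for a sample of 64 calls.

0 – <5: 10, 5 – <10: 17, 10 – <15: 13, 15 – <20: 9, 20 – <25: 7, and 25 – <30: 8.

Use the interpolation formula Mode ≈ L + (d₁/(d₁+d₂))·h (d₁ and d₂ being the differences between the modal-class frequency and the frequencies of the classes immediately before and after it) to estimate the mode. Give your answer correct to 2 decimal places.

Modal class: 5 – <10 (highest frequency 17).
d₁ = 17 − 10 = 7, d₂ = 17 − 13 = 4
Mode ≈ 5 + (7/(7+4)) × 5 = 5 + 3.1818 = 8.1818

8.18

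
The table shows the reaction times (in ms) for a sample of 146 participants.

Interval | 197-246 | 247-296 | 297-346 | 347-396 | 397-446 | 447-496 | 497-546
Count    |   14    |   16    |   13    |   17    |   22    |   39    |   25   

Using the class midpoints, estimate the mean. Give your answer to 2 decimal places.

401.64

Midpoints: 221.5, 271.5, 321.5, 371.5, 421.5, 471.5, 521.5
Σfm = 14×221.5 + 16×271.5 + 13×321.5 + 17×371.5 + 22×421.5 + 39×471.5 + 25×521.5 = 58639
n = Σf = 146
Mean = 58639 / 146 = 401.6370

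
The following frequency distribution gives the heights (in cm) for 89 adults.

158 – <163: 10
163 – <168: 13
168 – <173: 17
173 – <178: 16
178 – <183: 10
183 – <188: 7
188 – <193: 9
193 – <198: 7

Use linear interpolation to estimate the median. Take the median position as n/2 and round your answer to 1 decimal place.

174.4

Cumulative frequencies: 10, 23, 40, 56, 66, 73, 82, 89
n = 89; position = n/2 = 44.5.
This falls in the class 173 – <178: L = 173, F = 40, f = 16, h = 5.
Median ≈ 173 + ((44.5 − 40) / 16) × 5 = 174.4062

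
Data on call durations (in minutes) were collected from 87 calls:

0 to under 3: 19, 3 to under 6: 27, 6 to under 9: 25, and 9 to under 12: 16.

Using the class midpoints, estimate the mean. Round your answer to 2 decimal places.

Midpoints: 1.5, 4.5, 7.5, 10.5
Σfm = 19×1.5 + 27×4.5 + 25×7.5 + 16×10.5 = 505.5
n = Σf = 87
Mean = 505.5 / 87 = 5.8103

5.81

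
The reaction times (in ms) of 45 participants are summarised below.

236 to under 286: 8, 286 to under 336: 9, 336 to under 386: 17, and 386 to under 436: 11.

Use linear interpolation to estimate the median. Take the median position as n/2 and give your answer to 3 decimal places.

352.176

Cumulative frequencies: 8, 17, 34, 45
n = 45; position = n/2 = 22.5.
This falls in the class 336 to under 386: L = 336, F = 17, f = 17, h = 50.
Median ≈ 336 + ((22.5 − 17) / 17) × 50 = 352.1765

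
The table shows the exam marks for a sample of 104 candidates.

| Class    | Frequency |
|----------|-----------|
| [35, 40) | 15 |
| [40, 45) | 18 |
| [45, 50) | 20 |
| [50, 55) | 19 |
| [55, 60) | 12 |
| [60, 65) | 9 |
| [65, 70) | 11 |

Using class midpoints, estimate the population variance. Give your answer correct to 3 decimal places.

86.566

Midpoints: 37.5, 42.5, 47.5, 52.5, 57.5, 62.5, 67.5
n = 104, Σfm = 5270, mean = 50.6731
Σfm² = 276050
Σf(m − x̄)² = Σfm² − (Σfm)²/n = 276050 − 5270²/104 = 9002.8846
Population variance = 9002.8846 / 104 = 86.5662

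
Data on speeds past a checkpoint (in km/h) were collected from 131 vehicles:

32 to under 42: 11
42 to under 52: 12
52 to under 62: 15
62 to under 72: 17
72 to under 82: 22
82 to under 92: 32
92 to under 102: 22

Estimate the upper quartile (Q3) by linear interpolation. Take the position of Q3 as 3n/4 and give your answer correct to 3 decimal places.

Cumulative frequencies: 11, 23, 38, 55, 77, 109, 131
n = 131; position = 3n/4 = 98.25.
This falls in the class 82 to under 92: L = 82, F = 77, f = 32, h = 10.
Upper quartile ≈ 82 + ((98.25 − 77) / 32) × 10 = 88.6406

88.641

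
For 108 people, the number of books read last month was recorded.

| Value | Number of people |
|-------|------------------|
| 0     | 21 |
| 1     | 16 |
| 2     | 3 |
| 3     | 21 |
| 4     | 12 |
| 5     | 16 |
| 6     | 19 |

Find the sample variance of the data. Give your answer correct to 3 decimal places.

Values: 0, 1, 2, 3, 4, 5, 6
n = 108, Σfx = 327, mean = 3.0278
Σfx² = 1493
Σf(x − x̄)² = Σfx² − (Σfx)²/n = 1493 − 327²/108 = 502.9167
Sample variance = 502.9167 / 107 = 4.7002

4.700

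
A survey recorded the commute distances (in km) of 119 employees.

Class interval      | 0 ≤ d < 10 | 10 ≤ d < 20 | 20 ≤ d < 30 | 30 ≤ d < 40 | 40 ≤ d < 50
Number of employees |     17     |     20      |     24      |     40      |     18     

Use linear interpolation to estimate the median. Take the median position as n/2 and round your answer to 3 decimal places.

Cumulative frequencies: 17, 37, 61, 101, 119
n = 119; position = n/2 = 59.5.
This falls in the class 20 ≤ d < 30: L = 20, F = 37, f = 24, h = 10.
Median ≈ 20 + ((59.5 − 37) / 24) × 10 = 29.3750

29.375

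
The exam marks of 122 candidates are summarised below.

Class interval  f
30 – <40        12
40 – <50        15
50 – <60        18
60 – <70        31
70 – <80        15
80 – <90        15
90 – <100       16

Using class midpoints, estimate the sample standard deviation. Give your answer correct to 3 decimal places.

Midpoints: 35, 45, 55, 65, 75, 85, 95
n = 122, Σfm = 8020, mean = 65.7377
Σfm² = 567650
Σf(m − x̄)² = Σfm² − (Σfm)²/n = 567650 − 8020²/122 = 40433.6066
Sample variance = 40433.6066 / 121 = 334.1620
Standard deviation = √334.1620 = 18.2801

18.280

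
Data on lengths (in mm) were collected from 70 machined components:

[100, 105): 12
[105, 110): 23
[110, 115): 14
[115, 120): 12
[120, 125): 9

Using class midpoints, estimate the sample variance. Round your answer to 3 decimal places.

Midpoints: 102.5, 107.5, 112.5, 117.5, 122.5
n = 70, Σfm = 7790, mean = 111.2857
Σfm² = 869787.5
Σf(m − x̄)² = Σfm² − (Σfm)²/n = 869787.5 − 7790²/70 = 2871.7857
Sample variance = 2871.7857 / 69 = 41.6201

41.620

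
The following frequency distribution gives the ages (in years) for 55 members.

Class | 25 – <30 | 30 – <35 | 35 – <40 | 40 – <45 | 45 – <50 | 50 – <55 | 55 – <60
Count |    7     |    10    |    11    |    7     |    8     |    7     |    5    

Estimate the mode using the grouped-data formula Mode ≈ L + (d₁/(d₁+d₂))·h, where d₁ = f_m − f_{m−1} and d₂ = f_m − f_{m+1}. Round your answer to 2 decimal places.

36.00

Modal class: 35 – <40 (highest frequency 11).
d₁ = 11 − 10 = 1, d₂ = 11 − 7 = 4
Mode ≈ 35 + (1/(1+4)) × 5 = 35 + 1.0000 = 36.0000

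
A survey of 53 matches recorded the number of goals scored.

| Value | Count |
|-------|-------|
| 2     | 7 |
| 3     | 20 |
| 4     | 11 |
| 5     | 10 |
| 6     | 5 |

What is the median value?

Cumulative frequencies: 7, 27, 38, 48, 53
n = 53, so the median is the value in position (n+1)/2 = 27.
Position 27 falls at value 3.

3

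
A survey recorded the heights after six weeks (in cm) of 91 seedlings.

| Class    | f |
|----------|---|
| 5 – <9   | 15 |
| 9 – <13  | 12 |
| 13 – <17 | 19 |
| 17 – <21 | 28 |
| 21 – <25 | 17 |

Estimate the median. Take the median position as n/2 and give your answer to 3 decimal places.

Cumulative frequencies: 15, 27, 46, 74, 91
n = 91; position = n/2 = 45.5.
This falls in the class 13 – <17: L = 13, F = 27, f = 19, h = 4.
Median ≈ 13 + ((45.5 − 27) / 19) × 4 = 16.8947

16.895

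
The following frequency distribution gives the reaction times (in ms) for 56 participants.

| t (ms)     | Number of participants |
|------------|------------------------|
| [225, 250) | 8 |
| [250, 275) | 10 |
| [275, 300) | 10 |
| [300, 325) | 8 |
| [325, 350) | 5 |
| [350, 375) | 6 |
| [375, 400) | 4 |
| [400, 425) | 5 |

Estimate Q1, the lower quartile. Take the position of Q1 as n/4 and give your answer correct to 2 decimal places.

Cumulative frequencies: 8, 18, 28, 36, 41, 47, 51, 56
n = 56; position = n/4 = 14.
This falls in the class [250, 275): L = 250, F = 8, f = 10, h = 25.
Lower quartile ≈ 250 + ((14 − 8) / 10) × 25 = 265.0000

265.00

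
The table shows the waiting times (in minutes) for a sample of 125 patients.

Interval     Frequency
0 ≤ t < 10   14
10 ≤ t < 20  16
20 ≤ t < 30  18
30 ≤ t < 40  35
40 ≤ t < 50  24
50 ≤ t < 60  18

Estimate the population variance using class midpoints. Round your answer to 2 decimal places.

Midpoints: 5, 15, 25, 35, 45, 55
n = 125, Σfm = 4055, mean = 32.4400
Σfm² = 161125
Σf(m − x̄)² = Σfm² − (Σfm)²/n = 161125 − 4055²/125 = 29580.8000
Population variance = 29580.8000 / 125 = 236.6464

236.65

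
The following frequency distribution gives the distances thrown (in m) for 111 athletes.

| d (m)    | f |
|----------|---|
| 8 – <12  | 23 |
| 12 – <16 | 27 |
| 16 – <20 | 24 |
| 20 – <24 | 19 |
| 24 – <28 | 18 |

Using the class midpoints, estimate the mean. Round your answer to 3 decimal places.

17.351

Midpoints: 10, 14, 18, 22, 26
Σfm = 23×10 + 27×14 + 24×18 + 19×22 + 18×26 = 1926
n = Σf = 111
Mean = 1926 / 111 = 17.3514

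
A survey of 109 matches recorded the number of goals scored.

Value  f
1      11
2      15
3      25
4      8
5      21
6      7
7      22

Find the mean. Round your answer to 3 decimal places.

Values: 1, 2, 3, 4, 5, 6, 7
Σfx = 11×1 + 15×2 + 25×3 + 8×4 + 21×5 + 7×6 + 22×7 = 449
n = Σf = 109
Mean = 449 / 109 = 4.1193

4.119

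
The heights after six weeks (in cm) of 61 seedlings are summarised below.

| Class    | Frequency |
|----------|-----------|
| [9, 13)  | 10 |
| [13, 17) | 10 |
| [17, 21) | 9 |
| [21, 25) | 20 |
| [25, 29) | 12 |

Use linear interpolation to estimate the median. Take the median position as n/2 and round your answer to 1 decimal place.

Cumulative frequencies: 10, 20, 29, 49, 61
n = 61; position = n/2 = 30.5.
This falls in the class [21, 25): L = 21, F = 29, f = 20, h = 4.
Median ≈ 21 + ((30.5 − 29) / 20) × 4 = 21.3000

21.3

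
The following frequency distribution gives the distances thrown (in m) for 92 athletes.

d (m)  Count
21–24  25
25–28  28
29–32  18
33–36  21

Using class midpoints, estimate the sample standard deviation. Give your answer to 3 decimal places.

4.471

Midpoints: 22.5, 26.5, 30.5, 34.5
n = 92, Σfm = 2578, mean = 28.0217
Σfm² = 74059
Σf(m − x̄)² = Σfm² − (Σfm)²/n = 74059 − 2578²/92 = 1818.9565
Sample variance = 1818.9565 / 91 = 19.9885
Standard deviation = √19.9885 = 4.4709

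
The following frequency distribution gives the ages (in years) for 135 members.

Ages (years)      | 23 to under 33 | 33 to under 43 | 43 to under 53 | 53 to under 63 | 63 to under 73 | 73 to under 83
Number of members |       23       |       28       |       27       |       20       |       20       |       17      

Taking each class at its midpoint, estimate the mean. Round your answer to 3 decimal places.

Midpoints: 28, 38, 48, 58, 68, 78
Σfm = 23×28 + 28×38 + 27×48 + 20×58 + 20×68 + 17×78 = 6850
n = Σf = 135
Mean = 6850 / 135 = 50.7407

50.741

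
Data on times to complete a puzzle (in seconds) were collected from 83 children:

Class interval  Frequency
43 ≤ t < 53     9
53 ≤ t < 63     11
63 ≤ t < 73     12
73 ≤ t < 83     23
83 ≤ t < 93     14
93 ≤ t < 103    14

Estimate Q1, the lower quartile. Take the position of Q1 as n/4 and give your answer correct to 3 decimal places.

Cumulative frequencies: 9, 20, 32, 55, 69, 83
n = 83; position = n/4 = 20.75.
This falls in the class 63 ≤ t < 73: L = 63, F = 20, f = 12, h = 10.
Lower quartile ≈ 63 + ((20.75 − 20) / 12) × 10 = 63.6250

63.625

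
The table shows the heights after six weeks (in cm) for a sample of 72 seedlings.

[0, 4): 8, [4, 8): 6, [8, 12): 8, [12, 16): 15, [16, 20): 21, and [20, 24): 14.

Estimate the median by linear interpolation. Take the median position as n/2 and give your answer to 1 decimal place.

Cumulative frequencies: 8, 14, 22, 37, 58, 72
n = 72; position = n/2 = 36.
This falls in the class [12, 16): L = 12, F = 22, f = 15, h = 4.
Median ≈ 12 + ((36 − 22) / 15) × 4 = 15.7333

15.7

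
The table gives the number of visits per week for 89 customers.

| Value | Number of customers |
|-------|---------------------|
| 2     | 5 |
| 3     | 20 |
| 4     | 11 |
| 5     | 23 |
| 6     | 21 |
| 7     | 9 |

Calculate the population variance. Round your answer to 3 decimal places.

Values: 2, 3, 4, 5, 6, 7
n = 89, Σfx = 418, mean = 4.6966
Σfx² = 2148
Σf(x − x̄)² = Σfx² − (Σfx)²/n = 2148 − 418²/89 = 184.8090
Population variance = 184.8090 / 89 = 2.0765

2.077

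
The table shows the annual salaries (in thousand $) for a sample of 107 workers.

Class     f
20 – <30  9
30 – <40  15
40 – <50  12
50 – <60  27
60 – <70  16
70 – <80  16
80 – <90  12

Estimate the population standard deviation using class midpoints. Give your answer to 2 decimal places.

17.80

Midpoints: 25, 35, 45, 55, 65, 75, 85
n = 107, Σfm = 6035, mean = 56.4019
Σfm² = 374275
Σf(m − x̄)² = Σfm² − (Σfm)²/n = 374275 − 6035²/107 = 33889.7196
Population variance = 33889.7196 / 107 = 316.7264
Standard deviation = √316.7264 = 17.7968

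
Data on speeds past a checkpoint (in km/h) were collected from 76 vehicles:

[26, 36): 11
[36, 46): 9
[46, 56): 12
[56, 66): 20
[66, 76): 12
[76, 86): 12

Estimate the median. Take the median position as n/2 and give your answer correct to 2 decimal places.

Cumulative frequencies: 11, 20, 32, 52, 64, 76
n = 76; position = n/2 = 38.
This falls in the class [56, 66): L = 56, F = 32, f = 20, h = 10.
Median ≈ 56 + ((38 − 32) / 20) × 10 = 59.0000

59.00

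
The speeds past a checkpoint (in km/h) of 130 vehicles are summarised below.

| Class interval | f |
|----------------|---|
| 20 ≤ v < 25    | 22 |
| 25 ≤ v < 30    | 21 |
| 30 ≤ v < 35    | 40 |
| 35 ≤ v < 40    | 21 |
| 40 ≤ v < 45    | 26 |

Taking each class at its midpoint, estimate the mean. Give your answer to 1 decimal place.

Midpoints: 22.5, 27.5, 32.5, 37.5, 42.5
Σfm = 22×22.5 + 21×27.5 + 40×32.5 + 21×37.5 + 26×42.5 = 4265
n = Σf = 130
Mean = 4265 / 130 = 32.8077

32.8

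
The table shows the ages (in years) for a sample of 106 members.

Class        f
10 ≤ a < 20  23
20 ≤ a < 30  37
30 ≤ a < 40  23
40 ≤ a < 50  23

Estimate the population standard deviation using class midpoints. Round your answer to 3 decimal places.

Midpoints: 15, 25, 35, 45
n = 106, Σfm = 3110, mean = 29.3396
Σfm² = 103050
Σf(m − x̄)² = Σfm² − (Σfm)²/n = 103050 − 3110²/106 = 11803.7736
Population variance = 11803.7736 / 106 = 111.3564
Standard deviation = √111.3564 = 10.5526

10.553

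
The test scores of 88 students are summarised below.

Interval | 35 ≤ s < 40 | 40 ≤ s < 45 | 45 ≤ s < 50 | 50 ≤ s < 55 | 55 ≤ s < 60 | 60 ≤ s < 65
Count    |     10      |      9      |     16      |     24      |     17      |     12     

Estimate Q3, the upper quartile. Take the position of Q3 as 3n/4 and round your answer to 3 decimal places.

57.059

Cumulative frequencies: 10, 19, 35, 59, 76, 88
n = 88; position = 3n/4 = 66.
This falls in the class 55 ≤ s < 60: L = 55, F = 59, f = 17, h = 5.
Upper quartile ≈ 55 + ((66 − 59) / 17) × 5 = 57.0588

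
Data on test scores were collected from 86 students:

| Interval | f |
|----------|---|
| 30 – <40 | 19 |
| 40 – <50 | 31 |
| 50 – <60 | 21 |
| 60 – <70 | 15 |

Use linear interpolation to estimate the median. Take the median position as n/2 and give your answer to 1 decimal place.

47.7

Cumulative frequencies: 19, 50, 71, 86
n = 86; position = n/2 = 43.
This falls in the class 40 – <50: L = 40, F = 19, f = 31, h = 10.
Median ≈ 40 + ((43 − 19) / 31) × 10 = 47.7419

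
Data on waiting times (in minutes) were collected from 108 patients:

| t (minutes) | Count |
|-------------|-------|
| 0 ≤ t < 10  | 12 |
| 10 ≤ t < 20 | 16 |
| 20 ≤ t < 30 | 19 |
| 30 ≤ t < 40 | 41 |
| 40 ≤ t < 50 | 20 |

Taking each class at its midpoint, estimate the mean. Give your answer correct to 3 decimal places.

28.796

Midpoints: 5, 15, 25, 35, 45
Σfm = 12×5 + 16×15 + 19×25 + 41×35 + 20×45 = 3110
n = Σf = 108
Mean = 3110 / 108 = 28.7963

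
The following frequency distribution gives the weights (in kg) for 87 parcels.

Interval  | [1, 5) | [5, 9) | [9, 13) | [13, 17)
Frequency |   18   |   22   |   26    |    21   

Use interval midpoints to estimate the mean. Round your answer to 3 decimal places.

9.299

Midpoints: 3, 7, 11, 15
Σfm = 18×3 + 22×7 + 26×11 + 21×15 = 809
n = Σf = 87
Mean = 809 / 87 = 9.2989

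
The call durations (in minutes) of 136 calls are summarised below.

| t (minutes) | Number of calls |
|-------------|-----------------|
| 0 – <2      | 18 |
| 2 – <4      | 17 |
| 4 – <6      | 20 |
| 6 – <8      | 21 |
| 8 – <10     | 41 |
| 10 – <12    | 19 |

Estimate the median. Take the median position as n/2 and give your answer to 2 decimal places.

Cumulative frequencies: 18, 35, 55, 76, 117, 136
n = 136; position = n/2 = 68.
This falls in the class 6 – <8: L = 6, F = 55, f = 21, h = 2.
Median ≈ 6 + ((68 − 55) / 21) × 2 = 7.2381

7.24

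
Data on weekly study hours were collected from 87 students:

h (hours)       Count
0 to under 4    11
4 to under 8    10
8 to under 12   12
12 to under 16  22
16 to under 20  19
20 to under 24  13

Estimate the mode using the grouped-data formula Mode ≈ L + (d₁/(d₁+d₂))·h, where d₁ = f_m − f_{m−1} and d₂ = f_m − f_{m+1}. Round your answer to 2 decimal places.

Modal class: 12 to under 16 (highest frequency 22).
d₁ = 22 − 12 = 10, d₂ = 22 − 19 = 3
Mode ≈ 12 + (10/(10+3)) × 4 = 12 + 3.0769 = 15.0769

15.08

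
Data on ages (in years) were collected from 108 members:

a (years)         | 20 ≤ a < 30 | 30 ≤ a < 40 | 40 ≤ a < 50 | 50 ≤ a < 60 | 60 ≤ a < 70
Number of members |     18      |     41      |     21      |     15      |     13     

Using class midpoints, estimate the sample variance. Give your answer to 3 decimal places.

157.009

Midpoints: 25, 35, 45, 55, 65
n = 108, Σfm = 4500, mean = 41.6667
Σfm² = 204300
Σf(m − x̄)² = Σfm² − (Σfm)²/n = 204300 − 4500²/108 = 16800.0000
Sample variance = 16800.0000 / 107 = 157.0093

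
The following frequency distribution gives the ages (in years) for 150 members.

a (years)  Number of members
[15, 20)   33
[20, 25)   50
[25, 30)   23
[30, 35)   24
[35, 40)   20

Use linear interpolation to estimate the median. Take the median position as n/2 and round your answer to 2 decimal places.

Cumulative frequencies: 33, 83, 106, 130, 150
n = 150; position = n/2 = 75.
This falls in the class [20, 25): L = 20, F = 33, f = 50, h = 5.
Median ≈ 20 + ((75 − 33) / 50) × 5 = 24.2000

24.20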